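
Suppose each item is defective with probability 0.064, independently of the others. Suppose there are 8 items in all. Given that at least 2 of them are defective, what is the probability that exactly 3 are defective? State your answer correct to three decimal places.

0.119

X ~ Binomial(8, 0.064). Want P(X=3 | X≥2) = P(X=3) / P(X≥2).
P(X=3) = C(8,3)·0.064^3·0.936^5 = 0.01055
P(X≥2) = 1 − 0.58912 − 0.32226 = 0.08862
Ratio = 0.01055 / 0.08862 = 0.11901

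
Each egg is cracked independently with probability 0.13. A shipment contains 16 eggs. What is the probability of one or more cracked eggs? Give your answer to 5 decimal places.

P(at least one) = 1 − P(none) = 1 − (1 − 0.13)^16
= 1 − 0.1077229 = 0.8922771

0.89228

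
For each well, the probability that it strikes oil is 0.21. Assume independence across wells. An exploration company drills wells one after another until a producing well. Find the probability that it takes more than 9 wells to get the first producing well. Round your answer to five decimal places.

0.11985

Y = number of wells to the first success; geometric, p = 0.21.
P(Y > 9) = P(first 9 all fail) = (1−p)^9 = 0.1198516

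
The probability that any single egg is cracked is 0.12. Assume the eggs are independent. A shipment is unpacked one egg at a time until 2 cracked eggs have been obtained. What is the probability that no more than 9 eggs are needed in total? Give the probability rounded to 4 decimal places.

0.2951

Finishing within 9 eggs ⇔ at least 2 successes in the first 9. With X ~ Binomial(9, 0.12), P(Y ≤ 9) = 1 − P(X ≤ 1).
  k=0: C(9,0)·0.12^0·0.88^9 = 0.316478
  k=1: C(9,1)·0.12^1·0.88^8 = 0.388405
1 − 0.704884 = 0.295116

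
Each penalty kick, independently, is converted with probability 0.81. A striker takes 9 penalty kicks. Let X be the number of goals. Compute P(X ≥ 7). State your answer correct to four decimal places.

X ~ Binomial(9, 0.81); P(X ≥ 7) = Σ C(9,k) p^k (1−p)^(9−k) over k:
  k=7: C(9,7)·0.81^7·0.19^2 = 0.297307
  k=8: C(9,8)·0.81^8·0.19^1 = 0.316866
  k=9: C(9,9)·0.81^9·0.19^0 = 0.150095
Total = 0.764268

0.7643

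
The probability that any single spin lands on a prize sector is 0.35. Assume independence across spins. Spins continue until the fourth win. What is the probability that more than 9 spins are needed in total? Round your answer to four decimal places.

0.6089

Needing more than 9 spins ⇔ fewer than 4 successes in the first 9. With X ~ Binomial(9, 0.35), P(Y > 9) = P(X ≤ 3).
  k=0: C(9,0)·0.35^0·0.65^9 = 0.020712
  k=1: C(9,1)·0.35^1·0.65^8 = 0.100373
  k=2: C(9,2)·0.35^2·0.65^7 = 0.216188
  k=3: C(9,3)·0.35^3·0.65^6 = 0.271621
P(X ≤ 3) = 0.608894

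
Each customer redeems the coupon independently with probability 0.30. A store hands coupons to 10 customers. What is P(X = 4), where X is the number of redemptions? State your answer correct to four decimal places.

X ~ Binomial(n=10, p=0.30).
P(X=4) = C(10,4) · p^4 · (1−p)^6
= 210 · 0.0081 · 0.11765 = 0.200121

0.2001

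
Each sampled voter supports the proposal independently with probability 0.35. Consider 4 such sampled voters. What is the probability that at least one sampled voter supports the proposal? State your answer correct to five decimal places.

0.82149

P(at least one) = 1 − P(none) = 1 − (1 − 0.35)^4
= 1 − 0.1785063 = 0.8214938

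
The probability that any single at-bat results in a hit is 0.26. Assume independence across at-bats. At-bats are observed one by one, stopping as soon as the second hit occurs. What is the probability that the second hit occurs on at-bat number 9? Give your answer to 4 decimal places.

Y = trial on which the second success occurs; negative binomial, r=2, p=0.26.
P(Y=9) = C(8,1) · p^2 · (1−p)^7
= 8 · 0.0676 · 0.12151 = 0.065714

0.0657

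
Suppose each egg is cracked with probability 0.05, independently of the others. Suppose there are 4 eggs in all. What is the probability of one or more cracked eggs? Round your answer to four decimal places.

P(at least one) = 1 − P(none) = 1 − (1 − 0.05)^4
= 1 − 0.814506 = 0.185494

0.1855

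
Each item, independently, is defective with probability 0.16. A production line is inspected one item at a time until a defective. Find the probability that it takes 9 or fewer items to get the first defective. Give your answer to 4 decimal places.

0.7918

Y = number of items to the first success; geometric, p = 0.16.
P(Y ≤ 9) = 1 − (1−p)^9 = 1 − 0.208216 = 0.791784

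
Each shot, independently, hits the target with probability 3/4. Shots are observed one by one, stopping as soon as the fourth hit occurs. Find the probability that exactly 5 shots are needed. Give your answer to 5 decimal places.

Y = trial on which the fourth success occurs; negative binomial, r=4, p=0.75.
P(Y=5) = C(4,3) · p^4 · (1−p)^1
= 4 · 0.31641 · 0.25 = 0.3164062

0.31641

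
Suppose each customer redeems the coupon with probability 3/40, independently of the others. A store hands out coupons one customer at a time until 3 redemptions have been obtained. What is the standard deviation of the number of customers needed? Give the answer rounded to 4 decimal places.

22.2111

Y = total customers until the third success; negative binomial with r=3, p=0.075.
SD(Y) = √[r(1−p)/p²] = √(493.333333) = 22.211108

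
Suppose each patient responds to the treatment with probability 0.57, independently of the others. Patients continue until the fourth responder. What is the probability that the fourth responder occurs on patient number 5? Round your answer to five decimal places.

Y = trial on which the fourth success occurs; negative binomial, r=4, p=0.57.
P(Y=5) = C(4,3) · p^4 · (1−p)^1
= 4 · 0.10556 · 0.43 = 0.1815632

0.18156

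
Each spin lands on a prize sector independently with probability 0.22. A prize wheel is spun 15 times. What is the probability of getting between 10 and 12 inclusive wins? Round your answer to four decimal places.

0.0003

X ~ Binomial(15, 0.22); P(10 ≤ X ≤ 12) = Σ C(15,k) p^k (1−p)^(15−k) over k:
  k=10: C(15,10)·0.22^10·0.78^5 = 0.000230
  k=11: C(15,11)·0.22^11·0.78^4 = 0.000030
  k=12: C(15,12)·0.22^12·0.78^3 = 0.000003
Total = 0.000263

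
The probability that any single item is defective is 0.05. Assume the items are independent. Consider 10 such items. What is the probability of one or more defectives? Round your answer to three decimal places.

0.401

P(at least one) = 1 − P(none) = 1 − (1 − 0.05)^10
= 1 − 0.59874 = 0.40126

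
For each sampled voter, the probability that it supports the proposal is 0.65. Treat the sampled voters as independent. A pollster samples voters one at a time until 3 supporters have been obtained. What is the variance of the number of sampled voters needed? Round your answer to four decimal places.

Y = total sampled voters until the third success; negative binomial with r=3, p=0.65.
Var(Y) = r(1−p)/p² = 3·0.35 / 0.65² = 2.485207

2.4852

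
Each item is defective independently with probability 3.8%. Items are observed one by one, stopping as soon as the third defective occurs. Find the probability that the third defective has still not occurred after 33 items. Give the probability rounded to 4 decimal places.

Needing more than 33 items ⇔ fewer than 3 successes in the first 33. With X ~ Binomial(33, 0.038), P(Y > 33) = P(X ≤ 2).
  k=0: C(33,0)·0.038^0·0.962^33 = 0.278469
  k=1: C(33,1)·0.038^1·0.962^32 = 0.362994
  k=2: C(33,2)·0.038^2·0.962^31 = 0.229418
P(X ≤ 2) = 0.870882

0.8709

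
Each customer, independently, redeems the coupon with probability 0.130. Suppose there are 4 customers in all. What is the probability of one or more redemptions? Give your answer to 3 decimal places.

0.427

P(at least one) = 1 − P(none) = 1 − (1 − 0.13)^4
= 1 − 0.57290 = 0.42710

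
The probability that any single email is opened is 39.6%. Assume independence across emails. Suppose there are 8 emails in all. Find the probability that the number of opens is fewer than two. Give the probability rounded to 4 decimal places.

X ~ Binomial(8, 0.396); P(X ≤ 1) = Σ C(8,k) p^k (1−p)^(8−k) over k:
  k=0: C(8,0)·0.396^0·0.604^8 = 0.017713
  k=1: C(8,1)·0.396^1·0.604^7 = 0.092906
Total = 0.110619

0.1106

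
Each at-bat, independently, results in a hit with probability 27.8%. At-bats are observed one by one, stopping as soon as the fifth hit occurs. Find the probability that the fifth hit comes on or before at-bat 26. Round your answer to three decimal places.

0.887

Finishing within 26 at-bats ⇔ at least 5 successes in the first 26. With X ~ Binomial(26, 0.278), P(Y ≤ 26) = 1 − P(X ≤ 4).
  k=0: C(26,0)·0.278^0·0.722^26 = 0.00021
  k=1: C(26,1)·0.278^1·0.722^25 = 0.00210
  k=2: C(26,2)·0.278^2·0.722^24 = 0.01011
  k=3: C(26,3)·0.278^3·0.722^23 = 0.03115
  k=4: C(26,4)·0.278^4·0.722^22 = 0.06897
1 − 0.11254 = 0.88746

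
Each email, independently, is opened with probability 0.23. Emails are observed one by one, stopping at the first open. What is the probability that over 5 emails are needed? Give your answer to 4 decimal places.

0.2707

Y = number of emails to the first success; geometric, p = 0.23.
P(Y > 5) = P(first 5 all fail) = (1−p)^5 = 0.270678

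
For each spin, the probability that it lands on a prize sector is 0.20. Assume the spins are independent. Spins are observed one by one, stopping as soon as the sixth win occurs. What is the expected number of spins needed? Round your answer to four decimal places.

Y = total spins until the sixth success; negative binomial with r=6, p=0.20.
E[Y] = r / p = 6 / 0.20 = 30.000000

30.0000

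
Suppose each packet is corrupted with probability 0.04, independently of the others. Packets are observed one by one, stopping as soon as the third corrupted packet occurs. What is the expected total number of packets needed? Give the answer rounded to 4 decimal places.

75.0000

Y = total packets until the third success; negative binomial with r=3, p=0.04.
E[Y] = r / p = 3 / 0.04 = 75.000000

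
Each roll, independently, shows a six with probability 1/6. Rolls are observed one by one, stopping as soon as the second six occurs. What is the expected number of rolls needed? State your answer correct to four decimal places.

Y = total rolls until the second success; negative binomial with r=2, p=0.166667.
E[Y] = r / p = 2 / 0.166667 = 12.000000

12.0000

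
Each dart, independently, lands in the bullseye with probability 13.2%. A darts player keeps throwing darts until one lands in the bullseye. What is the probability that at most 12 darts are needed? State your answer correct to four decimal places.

0.8171

Y = number of darts to the first success; geometric, p = 0.132.
P(Y ≤ 12) = 1 − (1−p)^12 = 1 − 0.182910 = 0.817090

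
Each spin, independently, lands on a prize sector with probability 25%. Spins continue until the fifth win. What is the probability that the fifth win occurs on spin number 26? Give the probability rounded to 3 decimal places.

0.029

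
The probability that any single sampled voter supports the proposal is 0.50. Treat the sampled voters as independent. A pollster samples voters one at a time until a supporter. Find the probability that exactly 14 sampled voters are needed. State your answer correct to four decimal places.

0.0001

Geometric (trials to first success), p = 0.50.
P(Y = 14) = (1−p)^13 · p = 0.00012207 · 0.50 = 0.000061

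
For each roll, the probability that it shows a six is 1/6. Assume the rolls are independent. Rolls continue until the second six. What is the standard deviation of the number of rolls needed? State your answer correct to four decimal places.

Y = total rolls until the second success; negative binomial with r=2, p=0.166667.
SD(Y) = √[r(1−p)/p²] = √(60.000000) = 7.745967

7.7460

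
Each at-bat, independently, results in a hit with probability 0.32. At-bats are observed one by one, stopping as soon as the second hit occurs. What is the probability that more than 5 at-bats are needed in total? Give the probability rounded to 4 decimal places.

0.4875

Needing more than 5 at-bats ⇔ fewer than 2 successes in the first 5. With X ~ Binomial(5, 0.32), P(Y > 5) = P(X ≤ 1).
  k=0: C(5,0)·0.32^0·0.68^5 = 0.145393
  k=1: C(5,1)·0.32^1·0.68^4 = 0.342102
P(X ≤ 1) = 0.487495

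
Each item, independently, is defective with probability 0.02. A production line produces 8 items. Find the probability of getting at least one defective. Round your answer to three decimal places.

0.149

P(at least one) = 1 − P(none) = 1 − (1 − 0.02)^8
= 1 − 0.85076 = 0.14924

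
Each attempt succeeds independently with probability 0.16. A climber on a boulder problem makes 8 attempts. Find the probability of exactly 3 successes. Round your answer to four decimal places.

0.0959

X ~ Binomial(n=8, p=0.16).
P(X=3) = C(8,3) · p^3 · (1−p)^5
= 56 · 0.004096 · 0.41821 = 0.095928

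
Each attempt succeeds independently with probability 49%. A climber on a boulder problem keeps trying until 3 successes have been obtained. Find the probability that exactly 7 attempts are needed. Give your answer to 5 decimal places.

Y = trial on which the third success occurs; negative binomial, r=3, p=0.49.
P(Y=7) = C(6,2) · p^3 · (1−p)^4
= 15 · 0.11765 · 0.067652 = 0.1193879

0.11939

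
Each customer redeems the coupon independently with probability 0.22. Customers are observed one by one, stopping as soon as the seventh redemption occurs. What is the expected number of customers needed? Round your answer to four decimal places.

31.8182

Y = total customers until the seventh success; negative binomial with r=7, p=0.22.
E[Y] = r / p = 7 / 0.22 = 31.818182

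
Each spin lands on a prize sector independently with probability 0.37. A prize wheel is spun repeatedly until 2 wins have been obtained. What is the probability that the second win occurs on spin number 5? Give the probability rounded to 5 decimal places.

0.13693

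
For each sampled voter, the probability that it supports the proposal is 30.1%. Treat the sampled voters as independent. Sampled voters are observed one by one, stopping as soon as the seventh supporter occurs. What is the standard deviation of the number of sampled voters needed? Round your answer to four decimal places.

7.3489

Y = total sampled voters until the seventh success; negative binomial with r=7, p=0.301.
SD(Y) = √[r(1−p)/p²] = √(54.006026) = 7.348879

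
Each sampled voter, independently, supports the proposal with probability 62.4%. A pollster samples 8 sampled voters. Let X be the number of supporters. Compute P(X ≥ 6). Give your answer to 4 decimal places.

X ~ Binomial(8, 0.624); P(X ≥ 6) = Σ C(8,k) p^k (1−p)^(8−k) over k:
  k=6: C(8,6)·0.624^6·0.376^2 = 0.233691
  k=7: C(8,7)·0.624^7·0.376^1 = 0.110808
  k=8: C(8,8)·0.624^8·0.376^0 = 0.022987
Total = 0.367485

0.3675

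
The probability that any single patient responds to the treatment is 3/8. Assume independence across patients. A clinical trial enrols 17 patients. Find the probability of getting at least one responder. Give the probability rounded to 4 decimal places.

0.9997

P(at least one) = 1 − P(none) = 1 − (1 − 0.375)^17
= 1 − 0.000339 = 0.999661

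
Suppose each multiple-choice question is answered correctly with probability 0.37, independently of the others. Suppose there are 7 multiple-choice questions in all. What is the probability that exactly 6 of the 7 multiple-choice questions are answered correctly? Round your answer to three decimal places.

0.011

X ~ Binomial(n=7, p=0.37).
P(X=6) = C(7,6) · p^6 · (1−p)^1
= 7 · 0.0025657 · 0.63 = 0.01131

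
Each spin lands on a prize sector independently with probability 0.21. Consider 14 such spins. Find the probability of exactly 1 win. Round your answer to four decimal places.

0.1372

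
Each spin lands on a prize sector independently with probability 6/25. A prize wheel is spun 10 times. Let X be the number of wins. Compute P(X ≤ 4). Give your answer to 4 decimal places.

X ~ Binomial(10, 0.24); P(X ≤ 4) = Σ C(10,k) p^k (1−p)^(10−k) over k:
  k=0: C(10,0)·0.24^0·0.76^10 = 0.064289
  k=1: C(10,1)·0.24^1·0.76^9 = 0.203018
  k=2: C(10,2)·0.24^2·0.76^8 = 0.288499
  k=3: C(10,3)·0.24^3·0.76^7 = 0.242946
  k=4: C(10,4)·0.24^4·0.76^6 = 0.134260
Total = 0.933011

0.9330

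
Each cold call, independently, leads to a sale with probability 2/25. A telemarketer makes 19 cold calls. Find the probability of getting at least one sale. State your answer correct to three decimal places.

0.795

P(at least one) = 1 − P(none) = 1 − (1 − 0.08)^19
= 1 − 0.20510 = 0.79490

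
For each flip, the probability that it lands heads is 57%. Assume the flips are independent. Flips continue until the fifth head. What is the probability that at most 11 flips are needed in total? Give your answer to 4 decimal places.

Finishing within 11 flips ⇔ at least 5 successes in the first 11. With X ~ Binomial(11, 0.57), P(Y ≤ 11) = 1 − P(X ≤ 4).
  k=0: C(11,0)·0.57^0·0.43^11 = 0.000093
  k=1: C(11,1)·0.57^1·0.43^10 = 0.001355
  k=2: C(11,2)·0.57^2·0.43^9 = 0.008981
  k=3: C(11,3)·0.57^3·0.43^8 = 0.035715
  k=4: C(11,4)·0.57^4·0.43^7 = 0.094687
1 − 0.140832 = 0.859168

0.8592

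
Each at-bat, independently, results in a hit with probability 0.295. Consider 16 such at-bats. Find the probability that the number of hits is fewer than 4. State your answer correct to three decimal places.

0.260

X ~ Binomial(16, 0.295); P(X ≤ 3) = Σ C(16,k) p^k (1−p)^(16−k) over k:
  k=0: C(16,0)·0.295^0·0.705^16 = 0.00372
  k=1: C(16,1)·0.295^1·0.705^15 = 0.02493
  k=2: C(16,2)·0.295^2·0.705^14 = 0.07825
  k=3: C(16,3)·0.295^3·0.705^13 = 0.15280
Total = 0.25970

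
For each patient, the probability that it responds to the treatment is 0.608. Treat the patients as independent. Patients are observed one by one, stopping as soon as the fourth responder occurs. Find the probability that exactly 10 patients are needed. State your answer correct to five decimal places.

Y = trial on which the fourth success occurs; negative binomial, r=4, p=0.608.
P(Y=10) = C(9,3) · p^4 · (1−p)^6
= 84 · 0.13665 · 0.0036284 = 0.0416495

0.04165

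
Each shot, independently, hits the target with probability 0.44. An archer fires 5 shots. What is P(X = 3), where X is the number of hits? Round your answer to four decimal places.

0.2671

X ~ Binomial(n=5, p=0.44).
P(X=3) = C(5,3) · p^3 · (1−p)^2
= 10 · 0.085184 · 0.3136 = 0.267137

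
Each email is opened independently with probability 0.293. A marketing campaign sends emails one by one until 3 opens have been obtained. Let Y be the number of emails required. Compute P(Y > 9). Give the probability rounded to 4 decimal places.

0.4816

Needing more than 9 emails ⇔ fewer than 3 successes in the first 9. With X ~ Binomial(9, 0.293), P(Y > 9) = P(X ≤ 2).
  k=0: C(9,0)·0.293^0·0.707^9 = 0.044134
  k=1: C(9,1)·0.293^1·0.707^8 = 0.164613
  k=2: C(9,2)·0.293^2·0.707^7 = 0.272881
P(X ≤ 2) = 0.481629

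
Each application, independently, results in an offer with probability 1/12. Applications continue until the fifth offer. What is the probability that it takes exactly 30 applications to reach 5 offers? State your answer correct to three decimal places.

0.011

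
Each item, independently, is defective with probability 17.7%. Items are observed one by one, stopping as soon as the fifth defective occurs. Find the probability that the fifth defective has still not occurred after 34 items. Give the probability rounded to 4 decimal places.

Needing more than 34 items ⇔ fewer than 5 successes in the first 34. With X ~ Binomial(34, 0.177), P(Y > 34) = P(X ≤ 4).
  k=0: C(34,0)·0.177^0·0.823^34 = 0.001329
  k=1: C(34,1)·0.177^1·0.823^33 = 0.009720
  k=2: C(34,2)·0.177^2·0.823^32 = 0.034491
  k=3: C(34,3)·0.177^3·0.823^31 = 0.079124
  k=4: C(34,4)·0.177^4·0.823^30 = 0.131881
P(X ≤ 4) = 0.256544

0.2565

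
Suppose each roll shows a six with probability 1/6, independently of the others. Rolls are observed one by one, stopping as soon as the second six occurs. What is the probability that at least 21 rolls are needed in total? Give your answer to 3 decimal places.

0.130

Needing more than 20 rolls ⇔ fewer than 2 successes in the first 20. With X ~ Binomial(20, 0.166667), P(Y > 20) = P(X ≤ 1).
  k=0: C(20,0)·0.166667^0·0.833333^20 = 0.02608
  k=1: C(20,1)·0.166667^1·0.833333^19 = 0.10434
P(X ≤ 1) = 0.13042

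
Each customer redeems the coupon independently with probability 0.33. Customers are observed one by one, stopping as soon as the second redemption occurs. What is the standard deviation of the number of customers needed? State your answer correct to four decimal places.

Y = total customers until the second success; negative binomial with r=2, p=0.33.
SD(Y) = √[r(1−p)/p²] = √(12.304867) = 3.507829

3.5078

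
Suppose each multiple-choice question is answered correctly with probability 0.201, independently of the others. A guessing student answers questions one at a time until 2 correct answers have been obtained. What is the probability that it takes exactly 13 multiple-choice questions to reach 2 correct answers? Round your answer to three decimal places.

Y = trial on which the second success occurs; negative binomial, r=2, p=0.201.
P(Y=13) = C(12,1) · p^2 · (1−p)^11
= 12 · 0.040401 · 0.084726 = 0.04108

0.041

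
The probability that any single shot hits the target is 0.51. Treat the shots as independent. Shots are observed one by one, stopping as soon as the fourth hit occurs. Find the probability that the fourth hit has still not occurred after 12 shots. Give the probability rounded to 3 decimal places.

Needing more than 12 shots ⇔ fewer than 4 successes in the first 12. With X ~ Binomial(12, 0.51), P(Y > 12) = P(X ≤ 3).
  k=0: C(12,0)·0.51^0·0.49^12 = 0.00019
  k=1: C(12,1)·0.51^1·0.49^11 = 0.00239
  k=2: C(12,2)·0.51^2·0.49^10 = 0.01370
  k=3: C(12,3)·0.51^3·0.49^9 = 0.04752
P(X ≤ 3) = 0.06380

0.064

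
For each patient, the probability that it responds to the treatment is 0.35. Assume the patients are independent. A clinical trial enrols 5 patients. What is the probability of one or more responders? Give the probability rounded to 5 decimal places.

0.88397

P(at least one) = 1 − P(none) = 1 − (1 − 0.35)^5
= 1 − 0.1160291 = 0.8839709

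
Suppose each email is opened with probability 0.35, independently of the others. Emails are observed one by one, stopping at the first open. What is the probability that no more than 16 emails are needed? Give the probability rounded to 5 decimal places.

0.99898

Y = number of emails to the first success; geometric, p = 0.35.
P(Y ≤ 16) = 1 − (1−p)^16 = 1 − 0.0010153 = 0.9989847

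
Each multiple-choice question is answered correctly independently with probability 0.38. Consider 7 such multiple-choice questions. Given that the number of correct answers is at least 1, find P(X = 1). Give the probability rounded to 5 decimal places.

X ~ Binomial(7, 0.38). Want P(X=1 | X≥1) = P(X=1) / P(X≥1).
P(X=1) = C(7,1)·0.38^1·0.62^6 = 0.1510886
P(X≥1) = 1 − 0.0352161 = 0.9647839
Ratio = 0.1510886 / 0.9647839 = 0.1566036

0.15660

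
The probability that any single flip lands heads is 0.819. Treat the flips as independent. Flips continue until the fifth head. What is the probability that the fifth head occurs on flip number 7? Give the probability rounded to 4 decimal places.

Y = trial on which the fifth success occurs; negative binomial, r=5, p=0.819.
P(Y=7) = C(6,4) · p^5 · (1−p)^2
= 15 · 0.36848 · 0.032761 = 0.181079

0.1811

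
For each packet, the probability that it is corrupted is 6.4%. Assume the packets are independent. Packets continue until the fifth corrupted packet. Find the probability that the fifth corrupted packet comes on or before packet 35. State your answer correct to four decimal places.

0.0703

Finishing within 35 packets ⇔ at least 5 successes in the first 35. With X ~ Binomial(35, 0.064), P(Y ≤ 35) = 1 − P(X ≤ 4).
  k=0: C(35,0)·0.064^0·0.936^35 = 0.098777
  k=1: C(35,1)·0.064^1·0.936^34 = 0.236389
  k=2: C(35,2)·0.064^2·0.936^33 = 0.274777
  k=3: C(35,3)·0.064^3·0.936^32 = 0.206670
  k=4: C(35,4)·0.064^4·0.936^31 = 0.113050
1 − 0.929662 = 0.070338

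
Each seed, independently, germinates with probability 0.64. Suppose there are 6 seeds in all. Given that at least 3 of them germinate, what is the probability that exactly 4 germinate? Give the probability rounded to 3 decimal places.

0.374

X ~ Binomial(6, 0.64). Want P(X=4 | X≥3) = P(X=4) / P(X≥3).
P(X=4) = C(6,4)·0.64^4·0.36^2 = 0.32615
P(X≥3) = 1 − 0.00218 − 0.02322 − 0.10320 = 0.87141
Ratio = 0.32615 / 0.87141 = 0.37428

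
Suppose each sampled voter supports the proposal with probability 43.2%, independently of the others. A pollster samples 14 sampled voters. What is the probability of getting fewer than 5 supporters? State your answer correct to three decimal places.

X ~ Binomial(14, 0.432); P(X ≤ 4) = Σ C(14,k) p^k (1−p)^(14−k) over k:
  k=0: C(14,0)·0.432^0·0.568^14 = 0.00036
  k=1: C(14,1)·0.432^1·0.568^13 = 0.00387
  k=2: C(14,2)·0.432^2·0.568^12 = 0.01915
  k=3: C(14,3)·0.432^3·0.568^11 = 0.05826
  k=4: C(14,4)·0.432^4·0.568^10 = 0.12186
Total = 0.20351

0.204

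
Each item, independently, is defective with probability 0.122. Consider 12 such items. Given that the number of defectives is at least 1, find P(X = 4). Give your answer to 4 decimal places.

X ~ Binomial(12, 0.122). Want P(X=4 | X≥1) = P(X=4) / P(X≥1).
P(X=4) = C(12,4)·0.122^4·0.878^8 = 0.038726
P(X≥1) = 1 − 0.209862 = 0.790138
Ratio = 0.038726 / 0.790138 = 0.049011

0.0490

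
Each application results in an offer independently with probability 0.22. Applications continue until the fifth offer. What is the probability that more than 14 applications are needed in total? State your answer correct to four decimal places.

Needing more than 14 applications ⇔ fewer than 5 successes in the first 14. With X ~ Binomial(14, 0.22), P(Y > 14) = P(X ≤ 4).
  k=0: C(14,0)·0.22^0·0.78^14 = 0.030855
  k=1: C(14,1)·0.22^1·0.78^13 = 0.121837
  k=2: C(14,2)·0.22^2·0.78^12 = 0.223369
  k=3: C(14,3)·0.22^3·0.78^11 = 0.252006
  k=4: C(14,4)·0.22^4·0.78^10 = 0.195466
P(X ≤ 4) = 0.823532

0.8235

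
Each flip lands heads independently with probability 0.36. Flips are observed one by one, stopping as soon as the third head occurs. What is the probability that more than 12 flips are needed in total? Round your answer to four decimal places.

Needing more than 12 flips ⇔ fewer than 3 successes in the first 12. With X ~ Binomial(12, 0.36), P(Y > 12) = P(X ≤ 2).
  k=0: C(12,0)·0.36^0·0.64^12 = 0.004722
  k=1: C(12,1)·0.36^1·0.64^11 = 0.031876
  k=2: C(12,2)·0.36^2·0.64^10 = 0.098616
P(X ≤ 2) = 0.135215

0.1352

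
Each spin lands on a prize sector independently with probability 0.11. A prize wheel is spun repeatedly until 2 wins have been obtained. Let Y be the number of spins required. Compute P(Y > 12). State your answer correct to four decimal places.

Needing more than 12 spins ⇔ fewer than 2 successes in the first 12. With X ~ Binomial(12, 0.11), P(Y > 12) = P(X ≤ 1).
  k=0: C(12,0)·0.11^0·0.89^12 = 0.246990
  k=1: C(12,1)·0.11^1·0.89^11 = 0.366323
P(X ≤ 1) = 0.613313

0.6133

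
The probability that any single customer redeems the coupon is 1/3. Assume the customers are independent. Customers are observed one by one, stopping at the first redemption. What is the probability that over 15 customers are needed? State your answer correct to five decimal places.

Y = number of customers to the first success; geometric, p = 0.333333.
P(Y > 15) = P(first 15 all fail) = (1−p)^15 = 0.0022837

0.00228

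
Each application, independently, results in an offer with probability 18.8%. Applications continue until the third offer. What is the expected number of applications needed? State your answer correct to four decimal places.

Y = total applications until the third success; negative binomial with r=3, p=0.188.
E[Y] = r / p = 3 / 0.188 = 15.957447

15.9574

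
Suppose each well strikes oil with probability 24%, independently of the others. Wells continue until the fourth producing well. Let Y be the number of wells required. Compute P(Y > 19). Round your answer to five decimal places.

0.29675

Needing more than 19 wells ⇔ fewer than 4 successes in the first 19. With X ~ Binomial(19, 0.24), P(Y > 19) = P(X ≤ 3).
  k=0: C(19,0)·0.24^0·0.76^19 = 0.0054382
  k=1: C(19,1)·0.24^1·0.76^18 = 0.0326294
  k=2: C(19,2)·0.24^2·0.76^17 = 0.0927363
  k=3: C(19,3)·0.24^3·0.76^16 = 0.1659491
P(X ≤ 3) = 0.2967531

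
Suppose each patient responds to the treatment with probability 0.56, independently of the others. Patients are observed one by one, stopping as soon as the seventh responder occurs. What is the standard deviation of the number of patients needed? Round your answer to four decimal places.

Y = total patients until the seventh success; negative binomial with r=7, p=0.56.
SD(Y) = √[r(1−p)/p²] = √(9.821429) = 3.133916

3.1339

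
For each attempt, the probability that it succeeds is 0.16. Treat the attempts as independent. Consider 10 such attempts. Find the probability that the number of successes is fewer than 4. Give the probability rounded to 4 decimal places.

0.9386

X ~ Binomial(10, 0.16); P(X ≤ 3) = Σ C(10,k) p^k (1−p)^(10−k) over k:
  k=0: C(10,0)·0.16^0·0.84^10 = 0.174901
  k=1: C(10,1)·0.16^1·0.84^9 = 0.333145
  k=2: C(10,2)·0.16^2·0.84^8 = 0.285553
  k=3: C(10,3)·0.16^3·0.84^7 = 0.145043
Total = 0.938642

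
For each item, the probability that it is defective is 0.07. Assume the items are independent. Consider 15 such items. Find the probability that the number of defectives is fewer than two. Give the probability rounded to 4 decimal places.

X ~ Binomial(15, 0.07); P(X ≤ 1) = Σ C(15,k) p^k (1−p)^(15−k) over k:
  k=0: C(15,0)·0.07^0·0.93^15 = 0.336701
  k=1: C(15,1)·0.07^1·0.93^14 = 0.380146
Total = 0.716847

0.7168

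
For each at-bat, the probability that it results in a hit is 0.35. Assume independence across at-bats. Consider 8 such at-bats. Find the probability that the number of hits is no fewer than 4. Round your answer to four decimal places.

0.2936

X ~ Binomial(8, 0.35); P(X ≥ 4) = Σ C(8,k) p^k (1−p)^(8−k) over k:
  k=4: C(8,4)·0.35^4·0.65^4 = 0.187510
  k=5: C(8,5)·0.35^5·0.65^3 = 0.080773
  k=6: C(8,6)·0.35^6·0.65^2 = 0.021747
  k=7: C(8,7)·0.35^7·0.65^1 = 0.003346
  k=8: C(8,8)·0.35^8·0.65^0 = 0.000225
Total = 0.293601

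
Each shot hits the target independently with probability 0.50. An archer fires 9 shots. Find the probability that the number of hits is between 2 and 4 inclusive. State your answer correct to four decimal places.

0.4805

X ~ Binomial(9, 0.50); P(2 ≤ X ≤ 4) = Σ C(9,k) p^k (1−p)^(9−k) over k:
  k=2: C(9,2)·0.50^2·0.50^7 = 0.070312
  k=3: C(9,3)·0.50^3·0.50^6 = 0.164062
  k=4: C(9,4)·0.50^4·0.50^5 = 0.246094
Total = 0.480469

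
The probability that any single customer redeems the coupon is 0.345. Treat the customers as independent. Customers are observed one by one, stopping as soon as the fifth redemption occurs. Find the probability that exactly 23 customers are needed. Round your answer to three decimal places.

0.018

Y = trial on which the fifth success occurs; negative binomial, r=5, p=0.345.
P(Y=23) = C(22,4) · p^5 · (1−p)^18
= 7315 · 0.0048876 · 0.00049243 = 0.01761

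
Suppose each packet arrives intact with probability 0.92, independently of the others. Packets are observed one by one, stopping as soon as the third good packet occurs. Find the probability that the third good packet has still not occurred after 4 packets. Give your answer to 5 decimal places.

Needing more than 4 packets ⇔ fewer than 3 successes in the first 4. With X ~ Binomial(4, 0.92), P(Y > 4) = P(X ≤ 2).
  k=0: C(4,0)·0.92^0·0.08^4 = 0.0000410
  k=1: C(4,1)·0.92^1·0.08^3 = 0.0018842
  k=2: C(4,2)·0.92^2·0.08^2 = 0.0325018
P(X ≤ 2) = 0.0344269

0.03443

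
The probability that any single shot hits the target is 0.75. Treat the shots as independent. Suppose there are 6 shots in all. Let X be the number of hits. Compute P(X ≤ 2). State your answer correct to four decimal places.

X ~ Binomial(6, 0.75); P(X ≤ 2) = Σ C(6,k) p^k (1−p)^(6−k) over k:
  k=0: C(6,0)·0.75^0·0.25^6 = 0.000244
  k=1: C(6,1)·0.75^1·0.25^5 = 0.004395
  k=2: C(6,2)·0.75^2·0.25^4 = 0.032959
Total = 0.037598

0.0376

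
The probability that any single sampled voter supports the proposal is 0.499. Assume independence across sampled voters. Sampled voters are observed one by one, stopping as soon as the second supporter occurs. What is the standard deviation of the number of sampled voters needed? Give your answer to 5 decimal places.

Y = total sampled voters until the second success; negative binomial with r=2, p=0.499.
SD(Y) = √[r(1−p)/p²] = √(4.0240802) = 2.0060110

2.00601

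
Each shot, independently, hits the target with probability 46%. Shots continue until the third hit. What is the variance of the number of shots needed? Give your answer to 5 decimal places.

Y = total shots until the third success; negative binomial with r=3, p=0.46.
Var(Y) = r(1−p)/p² = 3·0.54 / 0.46² = 7.6559546

7.65595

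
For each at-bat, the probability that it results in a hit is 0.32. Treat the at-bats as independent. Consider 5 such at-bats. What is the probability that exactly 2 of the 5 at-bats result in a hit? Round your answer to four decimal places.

0.3220

X ~ Binomial(n=5, p=0.32).
P(X=2) = C(5,2) · p^2 · (1−p)^3
= 10 · 0.1024 · 0.31443 = 0.321978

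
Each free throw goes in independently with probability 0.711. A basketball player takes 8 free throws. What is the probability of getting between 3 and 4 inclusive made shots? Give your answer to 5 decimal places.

0.16536

X ~ Binomial(8, 0.711); P(3 ≤ X ≤ 4) = Σ C(8,k) p^k (1−p)^(8−k) over k:
  k=3: C(8,3)·0.711^3·0.289^5 = 0.0405776
  k=4: C(8,4)·0.711^4·0.289^4 = 0.1247866
Total = 0.1653641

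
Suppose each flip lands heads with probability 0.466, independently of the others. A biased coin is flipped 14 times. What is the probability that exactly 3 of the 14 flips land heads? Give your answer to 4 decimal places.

0.0371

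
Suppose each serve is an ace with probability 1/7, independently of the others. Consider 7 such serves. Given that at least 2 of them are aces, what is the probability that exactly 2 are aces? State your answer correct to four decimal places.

0.7525

X ~ Binomial(7, 0.142857). Want P(X=2 | X≥2) = P(X=2) / P(X≥2).
P(X=2) = C(7,2)·0.142857^2·0.857143^5 = 0.198285
P(X≥2) = 1 − 0.339917 − 0.396569 = 0.263514
Ratio = 0.198285 / 0.263514 = 0.752464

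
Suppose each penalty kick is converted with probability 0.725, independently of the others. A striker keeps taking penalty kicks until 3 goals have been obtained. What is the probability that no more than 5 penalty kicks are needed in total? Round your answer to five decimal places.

0.86838

Finishing within 5 penalty kicks ⇔ at least 3 successes in the first 5. With X ~ Binomial(5, 0.725), P(Y ≤ 5) = 1 − P(X ≤ 2).
  k=0: C(5,0)·0.725^0·0.275^5 = 0.0015728
  k=1: C(5,1)·0.725^1·0.275^4 = 0.0207319
  k=2: C(5,2)·0.725^2·0.275^3 = 0.1093136
1 − 0.1316182 = 0.8683818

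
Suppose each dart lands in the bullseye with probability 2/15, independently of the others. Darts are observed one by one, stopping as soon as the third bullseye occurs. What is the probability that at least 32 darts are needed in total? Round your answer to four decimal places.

0.1986

Needing more than 31 darts ⇔ fewer than 3 successes in the first 31. With X ~ Binomial(31, 0.133333), P(Y > 31) = P(X ≤ 2).
  k=0: C(31,0)·0.133333^0·0.866667^31 = 0.011842
  k=1: C(31,1)·0.133333^1·0.866667^30 = 0.056476
  k=2: C(31,2)·0.133333^2·0.866667^29 = 0.130329
P(X ≤ 2) = 0.198647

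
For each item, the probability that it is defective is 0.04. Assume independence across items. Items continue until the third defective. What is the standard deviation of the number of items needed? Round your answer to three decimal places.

42.426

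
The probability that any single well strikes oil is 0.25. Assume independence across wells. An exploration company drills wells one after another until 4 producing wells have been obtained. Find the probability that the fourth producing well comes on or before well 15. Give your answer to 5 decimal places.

0.53871

Finishing within 15 wells ⇔ at least 4 successes in the first 15. With X ~ Binomial(15, 0.25), P(Y ≤ 15) = 1 − P(X ≤ 3).
  k=0: C(15,0)·0.25^0·0.75^15 = 0.0133635
  k=1: C(15,1)·0.25^1·0.75^14 = 0.0668173
  k=2: C(15,2)·0.25^2·0.75^13 = 0.1559070
  k=3: C(15,3)·0.25^3·0.75^12 = 0.2251991
1 − 0.4612869 = 0.5387131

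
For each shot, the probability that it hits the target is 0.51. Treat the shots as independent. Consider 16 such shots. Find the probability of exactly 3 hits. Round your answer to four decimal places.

X ~ Binomial(n=16, p=0.51).
P(X=3) = C(16,3) · p^3 · (1−p)^13
= 560 · 0.13265 · 9.3875e-05 = 0.006973

0.0070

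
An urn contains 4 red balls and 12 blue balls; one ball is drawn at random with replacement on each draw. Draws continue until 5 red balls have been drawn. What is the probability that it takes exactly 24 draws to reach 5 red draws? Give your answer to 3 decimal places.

Y = trial on which the fifth success occurs; negative binomial, r=5, p=0.25.
P(Y=24) = C(23,4) · p^5 · (1−p)^19
= 8855 · 0.00097656 · 0.0042283 = 0.03656

0.037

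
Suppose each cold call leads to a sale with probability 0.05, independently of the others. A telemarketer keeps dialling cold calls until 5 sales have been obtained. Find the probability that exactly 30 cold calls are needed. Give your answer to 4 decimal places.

Y = trial on which the fifth success occurs; negative binomial, r=5, p=0.05.
P(Y=30) = C(29,4) · p^5 · (1−p)^25
= 23751 · 3.125e-07 · 0.27739 = 0.002059

0.0021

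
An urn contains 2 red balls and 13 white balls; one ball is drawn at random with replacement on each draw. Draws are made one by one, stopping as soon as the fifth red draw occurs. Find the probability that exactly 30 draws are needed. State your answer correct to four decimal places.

Y = trial on which the fifth success occurs; negative binomial, r=5, p=0.133333.
P(Y=30) = C(29,4) · p^5 · (1−p)^25
= 23751 · 4.214e-05 · 0.027945 = 0.027969

0.0280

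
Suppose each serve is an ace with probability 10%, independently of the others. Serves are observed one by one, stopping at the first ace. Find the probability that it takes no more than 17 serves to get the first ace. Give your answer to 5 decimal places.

Y = number of serves to the first success; geometric, p = 0.10.
P(Y ≤ 17) = 1 − (1−p)^17 = 1 − 0.1667718 = 0.8332282

0.83323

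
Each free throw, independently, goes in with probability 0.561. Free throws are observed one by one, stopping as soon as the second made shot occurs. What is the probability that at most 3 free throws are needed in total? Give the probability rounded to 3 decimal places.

0.591

Finishing within 3 free throws ⇔ at least 2 successes in the first 3. With X ~ Binomial(3, 0.561), P(Y ≤ 3) = 1 − P(X ≤ 1).
  k=0: C(3,0)·0.561^0·0.439^3 = 0.08460
  k=1: C(3,1)·0.561^1·0.439^2 = 0.32435
1 − 0.40895 = 0.59105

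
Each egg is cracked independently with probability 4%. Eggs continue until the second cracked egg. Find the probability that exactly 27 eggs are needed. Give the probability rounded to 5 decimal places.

0.01499

Y = trial on which the second success occurs; negative binomial, r=2, p=0.04.
P(Y=27) = C(26,1) · p^2 · (1−p)^25
= 26 · 0.0016 · 0.3604 = 0.0149925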